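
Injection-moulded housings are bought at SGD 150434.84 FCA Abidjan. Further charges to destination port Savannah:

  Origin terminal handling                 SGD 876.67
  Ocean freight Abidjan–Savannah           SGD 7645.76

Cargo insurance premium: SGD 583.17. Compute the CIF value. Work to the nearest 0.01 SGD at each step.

CIF value: SGD 159540.44

CIF = FCA price + pre-shipment costs + freight + insurance
CIF = 150434.84 + 876.67 + 7645.76 + 583.17 = 159540.44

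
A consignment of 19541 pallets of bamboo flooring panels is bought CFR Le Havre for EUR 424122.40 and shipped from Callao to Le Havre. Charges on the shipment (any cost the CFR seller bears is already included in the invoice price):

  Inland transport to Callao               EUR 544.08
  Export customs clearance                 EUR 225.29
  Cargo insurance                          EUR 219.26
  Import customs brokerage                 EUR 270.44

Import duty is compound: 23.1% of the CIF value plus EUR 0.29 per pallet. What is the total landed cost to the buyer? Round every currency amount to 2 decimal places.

Total landed cost: EUR 528301.91

CFR: the seller pays costs through ocean freight to the destination port, but not insurance.
Already in the invoice (seller's account under CFR): inland to port, export clearance — exclude.
CIF value = CFR price + insurance = 424122.40 + 219.26 = 424341.66
Ad valorem component: 424341.66 × 23.1% = 98022.92
Specific component: 19541 × 0.29 = 5666.89
Import duty = 98022.92 + 5666.89 = 103689.81
Buyer bears: insurance 219.26 + brokerage 270.44 + duty 103689.81 = 104179.51
Landed cost = invoice 424122.40 + 104179.51 = 528301.91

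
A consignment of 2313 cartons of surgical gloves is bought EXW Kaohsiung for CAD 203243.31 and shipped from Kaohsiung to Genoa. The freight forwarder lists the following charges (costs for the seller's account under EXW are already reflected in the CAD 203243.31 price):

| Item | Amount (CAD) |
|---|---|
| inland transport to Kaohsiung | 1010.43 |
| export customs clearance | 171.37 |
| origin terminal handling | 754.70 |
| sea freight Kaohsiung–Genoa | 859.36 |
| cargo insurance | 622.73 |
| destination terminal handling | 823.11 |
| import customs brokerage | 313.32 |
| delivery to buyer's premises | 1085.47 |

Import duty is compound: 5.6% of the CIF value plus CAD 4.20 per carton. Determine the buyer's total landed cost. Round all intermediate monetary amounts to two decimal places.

EXW: the seller makes goods available at their premises; the buyer bears all onward costs.
CIF value = EXW price + inland to port + export clearance + origin terminal + freight + insurance = 203243.31 + 1010.43 + 171.37 + 754.70 + 859.36 + 622.73 = 206661.90
Ad valorem component: 206661.90 × 5.6% = 11573.07
Specific component: 2313 × 4.20 = 9714.60
Import duty = 11573.07 + 9714.60 = 21287.67
Buyer bears: inland to port 1010.43 + export clearance 171.37 + origin terminal 754.70 + freight 859.36 + insurance 622.73 + destination terminal 823.11 + brokerage 313.32 + delivery 1085.47 + duty 21287.67 = 26928.16
Landed cost = invoice 203243.31 + 26928.16 = 230171.47

Total landed cost: CAD 230171.47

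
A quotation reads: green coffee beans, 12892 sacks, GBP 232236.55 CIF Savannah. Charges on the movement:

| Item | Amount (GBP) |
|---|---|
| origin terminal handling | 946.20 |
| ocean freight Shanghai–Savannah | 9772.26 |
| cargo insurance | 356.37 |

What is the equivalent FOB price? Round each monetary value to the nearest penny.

Not relevant to the conversion: origin terminal — on the seller under both CIF and FOB; already in the CIF price and stays in the FOB price.
From CIF to FOB, the seller no longer bears: freight, insurance.
FOB price = 232236.55 − 9772.26 − 356.37 = 222107.92

FOB price: GBP 222107.92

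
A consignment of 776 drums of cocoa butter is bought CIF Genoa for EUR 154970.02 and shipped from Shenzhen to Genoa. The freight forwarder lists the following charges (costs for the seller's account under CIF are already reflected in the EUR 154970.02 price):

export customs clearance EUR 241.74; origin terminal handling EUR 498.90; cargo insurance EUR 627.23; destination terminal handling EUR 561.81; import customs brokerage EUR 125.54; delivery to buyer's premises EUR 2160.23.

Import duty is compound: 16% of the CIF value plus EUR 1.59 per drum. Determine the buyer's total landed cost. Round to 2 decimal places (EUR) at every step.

Total landed cost: EUR 183846.64

CIF: the seller pays costs through ocean freight and marine insurance to the destination port.
Already in the invoice (seller's account under CIF): export clearance, origin terminal, insurance — exclude.
The CIF price already equals the CIF value: 154970.02
Ad valorem component: 154970.02 × 16% = 24795.20
Specific component: 776 × 1.59 = 1233.84
Import duty = 24795.20 + 1233.84 = 26029.04
Buyer bears: destination terminal 561.81 + brokerage 125.54 + delivery 2160.23 + duty 26029.04 = 28876.62
Landed cost = invoice 154970.02 + 28876.62 = 183846.64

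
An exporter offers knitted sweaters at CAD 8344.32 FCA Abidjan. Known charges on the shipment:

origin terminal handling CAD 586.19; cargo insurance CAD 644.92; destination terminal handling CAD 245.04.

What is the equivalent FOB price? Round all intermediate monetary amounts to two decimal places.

FOB price: CAD 8930.51

Not relevant to the conversion: insurance, destination terminal — on the buyer under both terms; not part of either seller's price.
From FCA to FOB, the seller additionally bears: origin terminal.
FOB price = 8344.32 + 586.19 = 8930.51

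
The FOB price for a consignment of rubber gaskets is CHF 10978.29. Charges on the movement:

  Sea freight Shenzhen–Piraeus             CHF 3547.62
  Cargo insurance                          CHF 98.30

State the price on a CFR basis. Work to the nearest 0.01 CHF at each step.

CFR price: CHF 14525.91

Not relevant to the conversion: insurance — on the buyer under both terms; not part of either seller's price.
From FOB to CFR, the seller additionally bears: freight.
CFR price = 10978.29 + 3547.62 = 14525.91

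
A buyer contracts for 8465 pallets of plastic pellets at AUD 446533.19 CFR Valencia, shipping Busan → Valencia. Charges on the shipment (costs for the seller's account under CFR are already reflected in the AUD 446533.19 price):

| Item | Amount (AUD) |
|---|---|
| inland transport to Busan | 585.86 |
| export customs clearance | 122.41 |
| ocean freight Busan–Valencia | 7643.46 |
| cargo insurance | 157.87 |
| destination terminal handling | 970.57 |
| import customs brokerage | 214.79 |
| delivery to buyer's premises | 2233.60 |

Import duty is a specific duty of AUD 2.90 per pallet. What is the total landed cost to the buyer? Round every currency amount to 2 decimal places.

CFR: the seller pays costs through ocean freight to the destination port, but not insurance.
Already in the invoice (seller's account under CFR): inland to port, export clearance, freight — exclude.
CIF value = CFR price + insurance = 446533.19 + 157.87 = 446691.06
Import duty = 8465 × 2.90 = 24548.50
Buyer bears: insurance 157.87 + destination terminal 970.57 + brokerage 214.79 + delivery 2233.60 + duty 24548.50 = 28125.33
Landed cost = invoice 446533.19 + 28125.33 = 474658.52

Total landed cost: AUD 474658.52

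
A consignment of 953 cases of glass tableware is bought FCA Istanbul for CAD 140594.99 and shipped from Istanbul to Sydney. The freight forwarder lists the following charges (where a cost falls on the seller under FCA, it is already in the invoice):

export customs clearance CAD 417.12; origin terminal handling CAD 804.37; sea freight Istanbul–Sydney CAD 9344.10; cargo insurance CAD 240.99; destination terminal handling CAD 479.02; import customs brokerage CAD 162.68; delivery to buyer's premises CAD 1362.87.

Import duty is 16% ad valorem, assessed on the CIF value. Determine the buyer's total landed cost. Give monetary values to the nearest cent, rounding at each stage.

FCA: the seller delivers export-cleared goods to the carrier; the buyer bears costs from that point.
Already in the invoice (seller's account under FCA): export clearance — exclude.
CIF value = FCA price + origin terminal + freight + insurance = 140594.99 + 804.37 + 9344.10 + 240.99 = 150984.45
Import duty = 150984.45 × 16% = 24157.51
Buyer bears: origin terminal 804.37 + freight 9344.10 + insurance 240.99 + destination terminal 479.02 + brokerage 162.68 + delivery 1362.87 + duty 24157.51 = 36551.54
Landed cost = invoice 140594.99 + 36551.54 = 177146.53

Total landed cost: CAD 177146.53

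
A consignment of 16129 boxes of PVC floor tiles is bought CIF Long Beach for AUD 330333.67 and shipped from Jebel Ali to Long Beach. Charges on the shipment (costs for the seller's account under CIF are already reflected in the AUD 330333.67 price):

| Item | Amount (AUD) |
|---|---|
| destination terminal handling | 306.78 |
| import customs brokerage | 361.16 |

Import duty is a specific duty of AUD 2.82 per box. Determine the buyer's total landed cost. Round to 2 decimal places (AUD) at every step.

CIF: the seller pays costs through ocean freight and marine insurance to the destination port.
The CIF price already equals the CIF value: 330333.67
Import duty = 16129 × 2.82 = 45483.78
Buyer bears: destination terminal 306.78 + brokerage 361.16 + duty 45483.78 = 46151.72
Landed cost = invoice 330333.67 + 46151.72 = 376485.39

Total landed cost: AUD 376485.39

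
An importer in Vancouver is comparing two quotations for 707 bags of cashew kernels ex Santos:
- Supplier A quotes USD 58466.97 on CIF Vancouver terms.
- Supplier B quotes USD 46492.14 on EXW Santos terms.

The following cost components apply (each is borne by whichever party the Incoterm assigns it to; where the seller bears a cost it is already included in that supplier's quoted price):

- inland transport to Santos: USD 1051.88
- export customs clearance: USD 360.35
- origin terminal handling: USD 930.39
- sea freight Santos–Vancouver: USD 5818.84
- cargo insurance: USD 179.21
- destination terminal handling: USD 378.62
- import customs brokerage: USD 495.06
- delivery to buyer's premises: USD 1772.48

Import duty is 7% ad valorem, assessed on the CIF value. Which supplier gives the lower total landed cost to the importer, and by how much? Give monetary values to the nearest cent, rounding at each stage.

Supplier B is cheaper by USD 3888.55

Supplier A (CIF):
The CIF price already equals the CIF value: 58466.97
Import duty = 58466.97 × 7% = 4092.69
Buyer bears (A): 378.62 + 495.06 + 1772.48 = 2646.16
Landed cost (A) = invoice 58466.97 + 2646.16 + duty 4092.69 = 65205.82
Supplier B (EXW):
CIF value = EXW price + inland to port + export clearance + origin terminal + freight + insurance = 46492.14 + 1051.88 + 360.35 + 930.39 + 5818.84 + 179.21 = 54832.81
Import duty = 54832.81 × 7% = 3838.30
Buyer bears (B): 1051.88 + 360.35 + 930.39 + 5818.84 + 179.21 + 378.62 + 495.06 + 1772.48 = 10986.83
Landed cost (B) = invoice 46492.14 + 10986.83 + duty 3838.30 = 61317.27
Difference = |65205.82 − 61317.27| = 3888.55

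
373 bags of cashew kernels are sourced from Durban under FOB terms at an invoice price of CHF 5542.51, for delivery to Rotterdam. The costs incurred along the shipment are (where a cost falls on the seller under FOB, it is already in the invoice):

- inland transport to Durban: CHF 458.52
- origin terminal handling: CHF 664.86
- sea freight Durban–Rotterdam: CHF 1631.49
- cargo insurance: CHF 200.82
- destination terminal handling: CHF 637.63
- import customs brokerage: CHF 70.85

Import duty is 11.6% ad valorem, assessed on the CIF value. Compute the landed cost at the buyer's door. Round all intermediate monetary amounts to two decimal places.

FOB: the seller bears costs until goods are on board at the origin port; the buyer bears freight, insurance and all costs thereafter.
Already in the invoice (seller's account under FOB): inland to port, origin terminal — exclude.
CIF value = FOB price + freight + insurance = 5542.51 + 1631.49 + 200.82 = 7374.82
Import duty = 7374.82 × 11.6% = 855.48
Buyer bears: freight 1631.49 + insurance 200.82 + destination terminal 637.63 + brokerage 70.85 + duty 855.48 = 3396.27
Landed cost = invoice 5542.51 + 3396.27 = 8938.78

Total landed cost: CHF 8938.78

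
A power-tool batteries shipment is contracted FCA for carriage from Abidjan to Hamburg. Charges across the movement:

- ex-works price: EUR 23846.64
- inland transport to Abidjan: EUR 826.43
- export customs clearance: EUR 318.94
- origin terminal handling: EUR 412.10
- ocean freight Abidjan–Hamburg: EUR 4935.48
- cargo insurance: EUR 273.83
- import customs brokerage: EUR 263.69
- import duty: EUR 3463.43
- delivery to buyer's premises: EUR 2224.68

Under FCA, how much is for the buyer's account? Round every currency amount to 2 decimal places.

FCA: the seller delivers export-cleared goods to the carrier; the buyer bears costs from that point.
Seller's account: goods 23846.64 + inland to port 826.43 + export clearance 318.94 = 24992.01
Buyer's account: origin terminal 412.10 + freight 4935.48 + insurance 273.83 + brokerage 263.69 + duty 3463.43 + delivery 2224.68 = 11573.21

Buyer's account: EUR 11573.21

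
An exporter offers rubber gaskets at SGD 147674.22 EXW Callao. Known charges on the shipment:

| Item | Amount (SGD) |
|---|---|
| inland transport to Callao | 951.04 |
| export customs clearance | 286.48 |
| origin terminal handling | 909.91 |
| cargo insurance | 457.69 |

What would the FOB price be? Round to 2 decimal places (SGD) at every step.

FOB price: SGD 149821.65

Not relevant to the conversion: insurance — on the buyer under both terms; not part of either seller's price.
From EXW to FOB, the seller additionally bears: inland to port, export clearance, origin terminal.
FOB price = 147674.22 + 951.04 + 286.48 + 909.91 = 149821.65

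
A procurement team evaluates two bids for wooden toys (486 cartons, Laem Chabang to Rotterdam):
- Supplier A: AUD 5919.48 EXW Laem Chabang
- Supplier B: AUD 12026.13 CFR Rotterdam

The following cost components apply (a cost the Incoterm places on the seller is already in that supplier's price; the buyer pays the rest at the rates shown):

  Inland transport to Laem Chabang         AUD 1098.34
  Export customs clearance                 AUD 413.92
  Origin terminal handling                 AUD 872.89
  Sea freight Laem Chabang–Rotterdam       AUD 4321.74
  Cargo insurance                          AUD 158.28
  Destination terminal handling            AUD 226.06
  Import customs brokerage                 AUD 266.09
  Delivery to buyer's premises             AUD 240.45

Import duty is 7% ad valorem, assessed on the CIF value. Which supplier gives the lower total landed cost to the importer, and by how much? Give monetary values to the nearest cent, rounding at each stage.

Supplier B is cheaper by AUD 642.26

Supplier A (EXW):
CIF value = EXW price + inland to port + export clearance + origin terminal + freight + insurance = 5919.48 + 1098.34 + 413.92 + 872.89 + 4321.74 + 158.28 = 12784.65
Import duty = 12784.65 × 7% = 894.93
Buyer bears (A): 1098.34 + 413.92 + 872.89 + 4321.74 + 158.28 + 226.06 + 266.09 + 240.45 = 7597.77
Landed cost (A) = invoice 5919.48 + 7597.77 + duty 894.93 = 14412.18
Supplier B (CFR):
CIF value = CFR price + insurance = 12026.13 + 158.28 = 12184.41
Import duty = 12184.41 × 7% = 852.91
Buyer bears (B): 158.28 + 226.06 + 266.09 + 240.45 = 890.88
Landed cost (B) = invoice 12026.13 + 890.88 + duty 852.91 = 13769.92
Difference = |14412.18 − 13769.92| = 642.26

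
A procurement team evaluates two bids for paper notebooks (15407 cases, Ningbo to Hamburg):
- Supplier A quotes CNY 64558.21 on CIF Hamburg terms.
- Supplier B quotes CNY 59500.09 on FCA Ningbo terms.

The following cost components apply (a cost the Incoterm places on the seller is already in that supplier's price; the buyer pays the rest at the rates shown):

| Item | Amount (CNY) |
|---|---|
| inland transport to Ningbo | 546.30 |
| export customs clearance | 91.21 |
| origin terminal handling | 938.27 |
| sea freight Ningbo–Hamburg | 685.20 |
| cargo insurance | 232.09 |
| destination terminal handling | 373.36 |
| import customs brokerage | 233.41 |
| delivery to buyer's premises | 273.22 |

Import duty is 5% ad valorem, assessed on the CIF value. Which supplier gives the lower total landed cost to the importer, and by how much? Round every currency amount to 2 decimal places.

Supplier A (CIF):
The CIF price already equals the CIF value: 64558.21
Import duty = 64558.21 × 5% = 3227.91
Buyer bears (A): 373.36 + 233.41 + 273.22 = 879.99
Landed cost (A) = invoice 64558.21 + 879.99 + duty 3227.91 = 68666.11
Supplier B (FCA):
CIF value = FCA price + origin terminal + freight + insurance = 59500.09 + 938.27 + 685.20 + 232.09 = 61355.65
Import duty = 61355.65 × 5% = 3067.78
Buyer bears (B): 938.27 + 685.20 + 232.09 + 373.36 + 233.41 + 273.22 = 2735.55
Landed cost (B) = invoice 59500.09 + 2735.55 + duty 3067.78 = 65303.42
Difference = |68666.11 − 65303.42| = 3362.69

Supplier B is cheaper by CNY 3362.69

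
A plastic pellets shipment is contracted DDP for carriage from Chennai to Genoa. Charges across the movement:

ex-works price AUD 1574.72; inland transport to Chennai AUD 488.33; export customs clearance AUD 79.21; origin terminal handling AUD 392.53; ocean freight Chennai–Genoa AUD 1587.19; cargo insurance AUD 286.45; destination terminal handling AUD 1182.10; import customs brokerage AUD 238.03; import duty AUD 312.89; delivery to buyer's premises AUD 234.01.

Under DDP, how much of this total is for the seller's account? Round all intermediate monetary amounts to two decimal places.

DDP: the seller bears all costs including import duty.
Seller's account: goods 1574.72 + inland to port 488.33 + export clearance 79.21 + origin terminal 392.53 + freight 1587.19 + insurance 286.45 + destination terminal 1182.10 + brokerage 238.03 + duty 312.89 + delivery 234.01 = 6375.46
Buyer's account: 0.00

Seller's account: AUD 6375.46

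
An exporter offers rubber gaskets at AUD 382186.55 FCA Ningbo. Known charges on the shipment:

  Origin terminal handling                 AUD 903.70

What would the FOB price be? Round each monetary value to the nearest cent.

FOB price: AUD 383090.25

From FCA to FOB, the seller additionally bears: origin terminal.
FOB price = 382186.55 + 903.70 = 383090.25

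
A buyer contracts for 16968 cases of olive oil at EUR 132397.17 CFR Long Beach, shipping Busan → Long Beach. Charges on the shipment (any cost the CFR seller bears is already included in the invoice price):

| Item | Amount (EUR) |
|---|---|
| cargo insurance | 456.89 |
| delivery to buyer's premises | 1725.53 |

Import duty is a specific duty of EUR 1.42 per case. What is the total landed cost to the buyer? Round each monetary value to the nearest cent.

CFR: the seller pays costs through ocean freight to the destination port, but not insurance.
CIF value = CFR price + insurance = 132397.17 + 456.89 = 132854.06
Import duty = 16968 × 1.42 = 24094.56
Buyer bears: insurance 456.89 + delivery 1725.53 + duty 24094.56 = 26276.98
Landed cost = invoice 132397.17 + 26276.98 = 158674.15

Total landed cost: EUR 158674.15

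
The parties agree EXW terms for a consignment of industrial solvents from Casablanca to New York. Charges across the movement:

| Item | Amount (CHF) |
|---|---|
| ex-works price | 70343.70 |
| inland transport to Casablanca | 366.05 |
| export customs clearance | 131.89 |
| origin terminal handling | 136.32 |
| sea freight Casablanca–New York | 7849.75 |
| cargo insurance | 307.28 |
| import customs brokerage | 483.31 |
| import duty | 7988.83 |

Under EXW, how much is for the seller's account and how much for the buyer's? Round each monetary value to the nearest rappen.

Seller: CHF 70343.70; buyer: CHF 17263.43

EXW: the seller makes goods available at their premises; the buyer bears all onward costs.
Seller's account: goods 70343.70 = 70343.70
Buyer's account: inland to port 366.05 + export clearance 131.89 + origin terminal 136.32 + freight 7849.75 + insurance 307.28 + brokerage 483.31 + duty 7988.83 = 17263.43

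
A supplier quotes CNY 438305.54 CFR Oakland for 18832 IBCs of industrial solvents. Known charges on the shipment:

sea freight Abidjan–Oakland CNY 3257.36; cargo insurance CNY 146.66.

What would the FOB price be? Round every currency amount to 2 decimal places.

Not relevant to the conversion: insurance — on the buyer under both terms; not part of either seller's price.
From CFR to FOB, the seller no longer bears: freight.
FOB price = 438305.54 − 3257.36 = 435048.18

FOB price: CNY 435048.18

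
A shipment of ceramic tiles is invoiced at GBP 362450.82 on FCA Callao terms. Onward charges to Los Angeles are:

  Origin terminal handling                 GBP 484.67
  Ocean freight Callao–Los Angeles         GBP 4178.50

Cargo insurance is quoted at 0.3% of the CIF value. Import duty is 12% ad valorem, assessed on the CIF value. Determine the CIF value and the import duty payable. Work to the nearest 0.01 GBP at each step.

CIF value: GBP 368218.65; import duty: GBP 44186.24

Let C be the CIF value. C = FCA price + pre-shipment costs + freight + 0.3% × C
C − 0.3% × C = 362450.82 + 484.67 + 4178.50
0.997 × C = 367113.99
C = 367113.99 / 0.997 = 368218.65
Insurance premium = 0.3% × 368218.65 = 1104.66
Import duty = 368218.65 × 12% = 44186.24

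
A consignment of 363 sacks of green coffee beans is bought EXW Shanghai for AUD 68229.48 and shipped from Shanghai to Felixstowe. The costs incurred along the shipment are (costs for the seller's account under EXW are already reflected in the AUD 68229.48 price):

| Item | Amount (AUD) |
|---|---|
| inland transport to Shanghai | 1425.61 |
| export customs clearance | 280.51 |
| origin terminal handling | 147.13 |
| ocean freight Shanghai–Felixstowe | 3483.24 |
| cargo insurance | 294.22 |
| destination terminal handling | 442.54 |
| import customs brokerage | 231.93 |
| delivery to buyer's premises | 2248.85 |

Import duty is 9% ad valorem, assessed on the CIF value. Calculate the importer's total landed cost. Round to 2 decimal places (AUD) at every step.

EXW: the seller makes goods available at their premises; the buyer bears all onward costs.
CIF value = EXW price + inland to port + export clearance + origin terminal + freight + insurance = 68229.48 + 1425.61 + 280.51 + 147.13 + 3483.24 + 294.22 = 73860.19
Import duty = 73860.19 × 9% = 6647.42
Buyer bears: inland to port 1425.61 + export clearance 280.51 + origin terminal 147.13 + freight 3483.24 + insurance 294.22 + destination terminal 442.54 + brokerage 231.93 + delivery 2248.85 + duty 6647.42 = 15201.45
Landed cost = invoice 68229.48 + 15201.45 = 83430.93

Total landed cost: AUD 83430.93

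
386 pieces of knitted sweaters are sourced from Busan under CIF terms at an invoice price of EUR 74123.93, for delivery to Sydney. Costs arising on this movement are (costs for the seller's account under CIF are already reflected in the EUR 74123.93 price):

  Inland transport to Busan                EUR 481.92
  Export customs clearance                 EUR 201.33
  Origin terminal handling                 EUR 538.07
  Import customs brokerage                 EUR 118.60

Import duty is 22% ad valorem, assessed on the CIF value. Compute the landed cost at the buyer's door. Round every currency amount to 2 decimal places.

Total landed cost: EUR 90549.79

CIF: the seller pays costs through ocean freight and marine insurance to the destination port.
Already in the invoice (seller's account under CIF): inland to port, export clearance, origin terminal — exclude.
The CIF price already equals the CIF value: 74123.93
Import duty = 74123.93 × 22% = 16307.26
Buyer bears: brokerage 118.60 + duty 16307.26 = 16425.86
Landed cost = invoice 74123.93 + 16425.86 = 90549.79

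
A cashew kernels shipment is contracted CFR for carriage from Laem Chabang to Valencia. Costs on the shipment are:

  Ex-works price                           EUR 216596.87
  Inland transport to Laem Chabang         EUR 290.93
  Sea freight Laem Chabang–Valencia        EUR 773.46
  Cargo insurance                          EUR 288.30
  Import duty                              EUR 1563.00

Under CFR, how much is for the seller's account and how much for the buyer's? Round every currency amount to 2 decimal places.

CFR: the seller pays costs through ocean freight to the destination port, but not insurance.
Seller's account: goods 216596.87 + inland to port 290.93 + freight 773.46 = 217661.26
Buyer's account: insurance 288.30 + duty 1563.00 = 1851.30

Seller: EUR 217661.26; buyer: EUR 1851.30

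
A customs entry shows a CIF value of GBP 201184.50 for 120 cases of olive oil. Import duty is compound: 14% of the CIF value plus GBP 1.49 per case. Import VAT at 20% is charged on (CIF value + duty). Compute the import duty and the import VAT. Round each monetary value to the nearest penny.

Ad valorem component: 201184.50 × 14% = 28165.83
Specific component: 120 × 1.49 = 178.80
Import duty = 28165.83 + 178.80 = 28344.63
VAT base = CIF + duty = 201184.50 + 28344.63 = 229529.13
Import VAT = 229529.13 × 20% = 45905.83

Import duty: GBP 28344.63; import VAT: GBP 45905.83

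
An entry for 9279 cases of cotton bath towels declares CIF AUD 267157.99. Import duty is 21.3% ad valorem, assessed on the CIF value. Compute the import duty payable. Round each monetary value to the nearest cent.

Import duty: AUD 56904.65

Import duty = 267157.99 × 21.3% = 56904.65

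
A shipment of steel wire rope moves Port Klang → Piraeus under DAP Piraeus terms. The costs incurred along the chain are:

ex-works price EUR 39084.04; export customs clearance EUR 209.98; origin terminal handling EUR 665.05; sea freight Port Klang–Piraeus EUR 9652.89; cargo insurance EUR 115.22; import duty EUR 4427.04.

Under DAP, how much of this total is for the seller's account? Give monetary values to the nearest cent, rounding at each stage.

DAP: the seller bears all costs to the named destination except import duty and clearance.
Seller's account: goods 39084.04 + export clearance 209.98 + origin terminal 665.05 + freight 9652.89 + insurance 115.22 = 49727.18
Buyer's account: duty 4427.04 = 4427.04

Seller's account: EUR 49727.18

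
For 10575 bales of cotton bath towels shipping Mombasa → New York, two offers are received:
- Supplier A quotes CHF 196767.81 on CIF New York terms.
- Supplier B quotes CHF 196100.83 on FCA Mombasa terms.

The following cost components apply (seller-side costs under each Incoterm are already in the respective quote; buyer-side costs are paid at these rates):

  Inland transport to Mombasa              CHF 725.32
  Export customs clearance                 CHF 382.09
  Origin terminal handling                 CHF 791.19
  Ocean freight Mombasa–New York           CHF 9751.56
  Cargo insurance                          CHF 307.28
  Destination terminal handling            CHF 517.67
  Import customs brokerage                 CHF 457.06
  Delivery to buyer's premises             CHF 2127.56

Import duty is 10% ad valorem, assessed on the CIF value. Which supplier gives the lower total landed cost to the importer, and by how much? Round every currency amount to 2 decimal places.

Supplier A (CIF):
The CIF price already equals the CIF value: 196767.81
Import duty = 196767.81 × 10% = 19676.78
Buyer bears (A): 517.67 + 457.06 + 2127.56 = 3102.29
Landed cost (A) = invoice 196767.81 + 3102.29 + duty 19676.78 = 219546.88
Supplier B (FCA):
CIF value = FCA price + origin terminal + freight + insurance = 196100.83 + 791.19 + 9751.56 + 307.28 = 206950.86
Import duty = 206950.86 × 10% = 20695.09
Buyer bears (B): 791.19 + 9751.56 + 307.28 + 517.67 + 457.06 + 2127.56 = 13952.32
Landed cost (B) = invoice 196100.83 + 13952.32 + duty 20695.09 = 230748.24
Difference = |219546.88 − 230748.24| = 11201.36

Supplier A is cheaper by CHF 11201.36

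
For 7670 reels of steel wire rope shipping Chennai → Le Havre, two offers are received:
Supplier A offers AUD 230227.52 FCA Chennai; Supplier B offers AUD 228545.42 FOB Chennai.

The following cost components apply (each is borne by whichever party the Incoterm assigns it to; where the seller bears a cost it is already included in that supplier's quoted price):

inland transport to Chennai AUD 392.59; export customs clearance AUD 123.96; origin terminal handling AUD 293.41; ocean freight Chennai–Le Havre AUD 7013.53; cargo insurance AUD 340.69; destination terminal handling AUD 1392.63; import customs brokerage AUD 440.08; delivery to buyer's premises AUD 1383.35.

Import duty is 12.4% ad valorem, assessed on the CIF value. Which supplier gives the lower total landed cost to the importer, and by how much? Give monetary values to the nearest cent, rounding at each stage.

Supplier B is cheaper by AUD 2220.47

Supplier A (FCA):
CIF value = FCA price + origin terminal + freight + insurance = 230227.52 + 293.41 + 7013.53 + 340.69 = 237875.15
Import duty = 237875.15 × 12.4% = 29496.52
Buyer bears (A): 293.41 + 7013.53 + 340.69 + 1392.63 + 440.08 + 1383.35 = 10863.69
Landed cost (A) = invoice 230227.52 + 10863.69 + duty 29496.52 = 270587.73
Supplier B (FOB):
CIF value = FOB price + freight + insurance = 228545.42 + 7013.53 + 340.69 = 235899.64
Import duty = 235899.64 × 12.4% = 29251.56
Buyer bears (B): 7013.53 + 340.69 + 1392.63 + 440.08 + 1383.35 = 10570.28
Landed cost (B) = invoice 228545.42 + 10570.28 + duty 29251.56 = 268367.26
Difference = |270587.73 − 268367.26| = 2220.47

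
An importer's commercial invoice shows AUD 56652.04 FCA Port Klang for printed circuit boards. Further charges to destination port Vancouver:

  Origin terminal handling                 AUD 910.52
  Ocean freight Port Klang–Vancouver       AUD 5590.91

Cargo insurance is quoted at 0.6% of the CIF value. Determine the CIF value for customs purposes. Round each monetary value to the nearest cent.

CIF value: AUD 63534.68

Let C be the CIF value. C = FCA price + pre-shipment costs + freight + 0.6% × C
C − 0.6% × C = 56652.04 + 910.52 + 5590.91
0.994 × C = 63153.47
C = 63153.47 / 0.994 = 63534.68
Insurance premium = 0.6% × 63534.68 = 381.21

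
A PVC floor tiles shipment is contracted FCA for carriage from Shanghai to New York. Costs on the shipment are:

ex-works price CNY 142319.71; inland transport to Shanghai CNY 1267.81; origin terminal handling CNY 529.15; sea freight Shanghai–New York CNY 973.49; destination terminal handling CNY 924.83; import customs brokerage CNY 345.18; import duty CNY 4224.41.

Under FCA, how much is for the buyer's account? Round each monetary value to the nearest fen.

FCA: the seller delivers export-cleared goods to the carrier; the buyer bears costs from that point.
Seller's account: goods 142319.71 + inland to port 1267.81 = 143587.52
Buyer's account: origin terminal 529.15 + freight 973.49 + destination terminal 924.83 + brokerage 345.18 + duty 4224.41 = 6997.06

Buyer's account: CNY 6997.06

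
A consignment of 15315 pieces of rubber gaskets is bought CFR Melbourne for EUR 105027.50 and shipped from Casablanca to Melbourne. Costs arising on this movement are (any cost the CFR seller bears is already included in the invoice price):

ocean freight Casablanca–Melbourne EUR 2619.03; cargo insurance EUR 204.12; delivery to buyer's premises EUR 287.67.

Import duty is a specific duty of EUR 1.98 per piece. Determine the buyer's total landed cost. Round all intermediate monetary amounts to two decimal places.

Total landed cost: EUR 135842.99

CFR: the seller pays costs through ocean freight to the destination port, but not insurance.
Already in the invoice (seller's account under CFR): freight — exclude.
CIF value = CFR price + insurance = 105027.50 + 204.12 = 105231.62
Import duty = 15315 × 1.98 = 30323.70
Buyer bears: insurance 204.12 + delivery 287.67 + duty 30323.70 = 30815.49
Landed cost = invoice 105027.50 + 30815.49 = 135842.99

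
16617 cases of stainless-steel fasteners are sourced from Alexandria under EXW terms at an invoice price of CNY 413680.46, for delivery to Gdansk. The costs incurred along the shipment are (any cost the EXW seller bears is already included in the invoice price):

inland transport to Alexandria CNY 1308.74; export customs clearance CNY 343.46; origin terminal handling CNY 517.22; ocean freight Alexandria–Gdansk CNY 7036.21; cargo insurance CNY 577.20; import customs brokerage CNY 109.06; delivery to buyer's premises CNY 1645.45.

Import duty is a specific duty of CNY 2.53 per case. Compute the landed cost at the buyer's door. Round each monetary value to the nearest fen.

EXW: the seller makes goods available at their premises; the buyer bears all onward costs.
CIF value = EXW price + inland to port + export clearance + origin terminal + freight + insurance = 413680.46 + 1308.74 + 343.46 + 517.22 + 7036.21 + 577.20 = 423463.29
Import duty = 16617 × 2.53 = 42041.01
Buyer bears: inland to port 1308.74 + export clearance 343.46 + origin terminal 517.22 + freight 7036.21 + insurance 577.20 + brokerage 109.06 + delivery 1645.45 + duty 42041.01 = 53578.35
Landed cost = invoice 413680.46 + 53578.35 = 467258.81

Total landed cost: CNY 467258.81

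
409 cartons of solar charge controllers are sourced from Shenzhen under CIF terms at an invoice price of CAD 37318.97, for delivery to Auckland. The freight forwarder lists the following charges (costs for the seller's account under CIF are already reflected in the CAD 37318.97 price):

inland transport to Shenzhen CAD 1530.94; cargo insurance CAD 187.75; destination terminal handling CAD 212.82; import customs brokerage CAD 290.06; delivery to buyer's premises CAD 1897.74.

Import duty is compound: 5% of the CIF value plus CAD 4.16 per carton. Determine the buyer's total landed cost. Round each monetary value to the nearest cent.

Total landed cost: CAD 43286.98

CIF: the seller pays costs through ocean freight and marine insurance to the destination port.
Already in the invoice (seller's account under CIF): inland to port, insurance — exclude.
The CIF price already equals the CIF value: 37318.97
Ad valorem component: 37318.97 × 5% = 1865.95
Specific component: 409 × 4.16 = 1701.44
Import duty = 1865.95 + 1701.44 = 3567.39
Buyer bears: destination terminal 212.82 + brokerage 290.06 + delivery 1897.74 + duty 3567.39 = 5968.01
Landed cost = invoice 37318.97 + 5968.01 = 43286.98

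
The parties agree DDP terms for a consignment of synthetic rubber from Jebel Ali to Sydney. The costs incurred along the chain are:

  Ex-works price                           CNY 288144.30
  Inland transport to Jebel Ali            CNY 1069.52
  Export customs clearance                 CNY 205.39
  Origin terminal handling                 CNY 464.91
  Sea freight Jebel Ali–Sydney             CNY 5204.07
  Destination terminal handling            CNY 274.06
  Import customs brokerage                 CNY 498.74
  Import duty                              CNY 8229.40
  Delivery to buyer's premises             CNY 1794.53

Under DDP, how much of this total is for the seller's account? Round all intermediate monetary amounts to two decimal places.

DDP: the seller bears all costs including import duty.
Seller's account: goods 288144.30 + inland to port 1069.52 + export clearance 205.39 + origin terminal 464.91 + freight 5204.07 + destination terminal 274.06 + brokerage 498.74 + duty 8229.40 + delivery 1794.53 = 305884.92
Buyer's account: 0.00

Seller's account: CNY 305884.92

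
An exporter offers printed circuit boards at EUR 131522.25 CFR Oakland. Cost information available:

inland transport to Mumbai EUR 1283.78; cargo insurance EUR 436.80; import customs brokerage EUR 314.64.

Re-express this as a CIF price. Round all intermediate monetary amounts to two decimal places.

Not relevant to the conversion: inland to port — on the seller under both CFR and CIF; already in the CFR price and stays in the CIF price. brokerage — on the buyer under both terms; not part of either seller's price.
From CFR to CIF, the seller additionally bears: insurance.
CIF price = 131522.25 + 436.80 = 131959.05

CIF price: EUR 131959.05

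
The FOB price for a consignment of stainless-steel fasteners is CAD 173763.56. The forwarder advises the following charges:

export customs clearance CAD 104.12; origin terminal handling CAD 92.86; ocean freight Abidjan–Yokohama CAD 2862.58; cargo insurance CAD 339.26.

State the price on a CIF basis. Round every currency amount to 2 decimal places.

Not relevant to the conversion: export clearance, origin terminal — on the seller under both FOB and CIF; already in the FOB price and stays in the CIF price.
From FOB to CIF, the seller additionally bears: freight, insurance.
CIF price = 173763.56 + 2862.58 + 339.26 = 176965.40

CIF price: CAD 176965.40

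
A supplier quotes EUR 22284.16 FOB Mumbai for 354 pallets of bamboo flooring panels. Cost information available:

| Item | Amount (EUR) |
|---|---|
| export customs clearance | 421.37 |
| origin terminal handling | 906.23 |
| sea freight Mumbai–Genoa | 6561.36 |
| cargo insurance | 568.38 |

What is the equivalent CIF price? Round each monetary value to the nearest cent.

CIF price: EUR 29413.90

Not relevant to the conversion: origin terminal, export clearance — on the seller under both FOB and CIF; already in the FOB price and stays in the CIF price.
From FOB to CIF, the seller additionally bears: freight, insurance.
CIF price = 22284.16 + 6561.36 + 568.38 = 29413.90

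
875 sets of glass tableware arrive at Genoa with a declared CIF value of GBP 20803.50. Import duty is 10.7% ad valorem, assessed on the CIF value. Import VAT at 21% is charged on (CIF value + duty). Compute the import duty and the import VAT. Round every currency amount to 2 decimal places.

Import duty: GBP 2225.97; import VAT: GBP 4836.19

Import duty = 20803.50 × 10.7% = 2225.97
VAT base = CIF + duty = 20803.50 + 2225.97 = 23029.47
Import VAT = 23029.47 × 21% = 4836.19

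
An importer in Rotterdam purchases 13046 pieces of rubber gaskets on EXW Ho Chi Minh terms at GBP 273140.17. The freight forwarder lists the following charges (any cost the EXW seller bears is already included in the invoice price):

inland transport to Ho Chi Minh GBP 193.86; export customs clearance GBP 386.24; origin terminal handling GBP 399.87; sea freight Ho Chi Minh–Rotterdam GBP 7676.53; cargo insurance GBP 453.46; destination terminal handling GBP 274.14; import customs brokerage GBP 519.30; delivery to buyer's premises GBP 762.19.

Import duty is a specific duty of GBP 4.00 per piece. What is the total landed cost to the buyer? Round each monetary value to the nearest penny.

EXW: the seller makes goods available at their premises; the buyer bears all onward costs.
CIF value = EXW price + inland to port + export clearance + origin terminal + freight + insurance = 273140.17 + 193.86 + 386.24 + 399.87 + 7676.53 + 453.46 = 282250.13
Import duty = 13046 × 4.00 = 52184.00
Buyer bears: inland to port 193.86 + export clearance 386.24 + origin terminal 399.87 + freight 7676.53 + insurance 453.46 + destination terminal 274.14 + brokerage 519.30 + delivery 762.19 + duty 52184.00 = 62849.59
Landed cost = invoice 273140.17 + 62849.59 = 335989.76

Total landed cost: GBP 335989.76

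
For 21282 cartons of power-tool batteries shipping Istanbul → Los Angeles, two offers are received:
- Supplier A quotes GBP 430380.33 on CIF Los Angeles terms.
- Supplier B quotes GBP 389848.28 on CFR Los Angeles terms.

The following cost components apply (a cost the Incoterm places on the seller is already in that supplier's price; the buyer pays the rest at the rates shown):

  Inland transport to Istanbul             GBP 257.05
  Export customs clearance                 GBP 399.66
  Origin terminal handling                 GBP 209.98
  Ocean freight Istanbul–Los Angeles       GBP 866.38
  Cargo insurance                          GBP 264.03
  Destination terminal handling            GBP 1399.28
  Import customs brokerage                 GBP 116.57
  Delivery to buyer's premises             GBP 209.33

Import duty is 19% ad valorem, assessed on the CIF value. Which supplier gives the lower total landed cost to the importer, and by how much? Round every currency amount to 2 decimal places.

Supplier A (CIF):
The CIF price already equals the CIF value: 430380.33
Import duty = 430380.33 × 19% = 81772.26
Buyer bears (A): 1399.28 + 116.57 + 209.33 = 1725.18
Landed cost (A) = invoice 430380.33 + 1725.18 + duty 81772.26 = 513877.77
Supplier B (CFR):
CIF value = CFR price + insurance = 389848.28 + 264.03 = 390112.31
Import duty = 390112.31 × 19% = 74121.34
Buyer bears (B): 264.03 + 1399.28 + 116.57 + 209.33 = 1989.21
Landed cost (B) = invoice 389848.28 + 1989.21 + duty 74121.34 = 465958.83
Difference = |513877.77 − 465958.83| = 47918.94

Supplier B is cheaper by GBP 47918.94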